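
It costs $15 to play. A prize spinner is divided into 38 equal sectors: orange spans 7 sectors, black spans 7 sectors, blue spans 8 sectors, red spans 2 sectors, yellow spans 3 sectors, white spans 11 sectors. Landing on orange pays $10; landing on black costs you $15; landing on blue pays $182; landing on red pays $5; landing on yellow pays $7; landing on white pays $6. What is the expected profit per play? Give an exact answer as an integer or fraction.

474/19 dollars

E[payout] = (7/38)·10 + (7/38)·(-15) + (8/38)·182 + (2/38)·5 + (3/38)·7 + (11/38)·6 = 759/19
Expected profit = 759/19 − 15 = 474/19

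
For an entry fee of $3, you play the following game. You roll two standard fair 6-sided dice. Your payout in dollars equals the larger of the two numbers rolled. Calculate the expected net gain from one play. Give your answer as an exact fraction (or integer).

53/36 dollars

Distribution of the larger of the two numbers rolled: 1 w.p. 1/36, 2 w.p. 1/12, 3 w.p. 5/36, 4 w.p. 7/36, 5 w.p. 1/4, 6 w.p. 11/36
E[payout] = (1/36)·1 + (1/12)·2 + (5/36)·3 + (7/36)·4 + (1/4)·5 + (11/36)·6 = 161/36
Expected profit = 161/36 − 3 = 53/36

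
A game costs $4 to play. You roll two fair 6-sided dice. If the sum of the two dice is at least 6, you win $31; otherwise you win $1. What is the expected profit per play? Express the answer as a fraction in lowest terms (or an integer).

E[payout] = (5/18)·1 + (13/18)·31 = 68/3
Expected profit = 68/3 − 4 = 56/3

56/3 dollars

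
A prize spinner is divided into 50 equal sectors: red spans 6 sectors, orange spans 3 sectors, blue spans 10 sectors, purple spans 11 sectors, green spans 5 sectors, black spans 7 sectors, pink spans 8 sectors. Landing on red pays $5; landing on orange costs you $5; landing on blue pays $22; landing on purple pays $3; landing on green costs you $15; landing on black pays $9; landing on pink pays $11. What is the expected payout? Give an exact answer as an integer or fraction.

172/25 dollars

E[payout] = (6/50)·5 + (3/50)·(-5) + (10/50)·22 + (11/50)·3 + (5/50)·(-15) + (7/50)·9 + (8/50)·11 = 172/25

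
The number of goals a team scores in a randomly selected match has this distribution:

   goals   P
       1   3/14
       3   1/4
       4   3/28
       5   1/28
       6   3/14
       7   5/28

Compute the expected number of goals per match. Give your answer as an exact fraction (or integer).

E[X] = (3/14)·1 + (1/4)·3 + (3/28)·4 + (1/28)·5 + (3/14)·6 + (5/28)·7
     = 115/28

115/28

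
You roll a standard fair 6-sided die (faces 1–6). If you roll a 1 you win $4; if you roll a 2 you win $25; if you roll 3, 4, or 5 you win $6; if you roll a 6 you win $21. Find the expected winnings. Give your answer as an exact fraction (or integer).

E[payout] = (1/6)·4 + (1/2)·6 + (1/6)·21 + (1/6)·25 = 34/3

34/3 dollars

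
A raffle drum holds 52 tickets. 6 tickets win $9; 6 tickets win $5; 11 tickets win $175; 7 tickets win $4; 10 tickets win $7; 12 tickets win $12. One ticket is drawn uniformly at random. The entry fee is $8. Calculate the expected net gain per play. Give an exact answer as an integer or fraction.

1835/52 dollars

E[payout] = (6/52)·9 + (6/52)·5 + (11/52)·175 + (7/52)·4 + (10/52)·7 + (12/52)·12 = 2251/52
Expected profit = 2251/52 − 8 = 1835/52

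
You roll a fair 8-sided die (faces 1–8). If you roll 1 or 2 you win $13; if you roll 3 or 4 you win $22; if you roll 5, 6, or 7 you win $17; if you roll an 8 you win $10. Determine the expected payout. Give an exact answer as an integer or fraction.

131/8 dollars

E[payout] = (1/8)·10 + (1/4)·13 + (3/8)·17 + (1/4)·22 = 131/8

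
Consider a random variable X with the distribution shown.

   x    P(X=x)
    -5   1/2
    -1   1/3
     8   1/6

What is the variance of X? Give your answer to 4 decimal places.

E[X] = (1/2)·(-5) + (1/3)·(-1) + (1/6)·8 = -3/2
E[X²] = (1/2)·25 + (1/3)·1 + (1/6)·64 = 47/2
Var(X) = 47/2 − (-3/2)² = 85/4 ≈ 21.2500

21.2500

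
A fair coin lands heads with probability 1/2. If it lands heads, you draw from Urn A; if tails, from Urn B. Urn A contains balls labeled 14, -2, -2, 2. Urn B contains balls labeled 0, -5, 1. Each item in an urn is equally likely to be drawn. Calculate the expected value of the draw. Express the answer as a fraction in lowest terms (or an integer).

E[X | Urn A] = (14 − 2 − 2 + 2)/4 = 3
E[X | Urn B] = (0 − 5 + 1)/3 = -4/3
E[X] = (1/2)·3 + (1/2)·(-4/3) = 5/6

5/6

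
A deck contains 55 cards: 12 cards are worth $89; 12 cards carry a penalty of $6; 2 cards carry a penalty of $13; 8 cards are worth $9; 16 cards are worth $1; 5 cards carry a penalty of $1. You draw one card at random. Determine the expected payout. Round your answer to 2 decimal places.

$19.15

E[payout] = (12/55)·89 + (12/55)·(-6) + (2/55)·(-13) + (8/55)·9 + (16/55)·1 + (5/55)·(-1) = 1053/55
≈ $19.15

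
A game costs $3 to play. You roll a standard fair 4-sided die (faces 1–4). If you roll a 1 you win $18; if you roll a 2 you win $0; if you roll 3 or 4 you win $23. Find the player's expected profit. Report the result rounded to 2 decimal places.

E[payout] = (1/4)·0 + (1/4)·18 + (1/2)·23 = 16
Expected profit = 16 − 3 = 13 ≈ $13.00

$13.00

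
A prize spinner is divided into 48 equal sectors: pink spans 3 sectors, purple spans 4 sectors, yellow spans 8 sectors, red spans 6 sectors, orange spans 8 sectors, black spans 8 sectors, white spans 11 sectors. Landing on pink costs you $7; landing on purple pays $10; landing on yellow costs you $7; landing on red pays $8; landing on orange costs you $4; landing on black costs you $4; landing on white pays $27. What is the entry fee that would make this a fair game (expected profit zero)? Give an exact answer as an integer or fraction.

E[payout] = (3/48)·(-7) + (4/48)·10 + (8/48)·(-7) + (6/48)·8 + (8/48)·(-4) + (8/48)·(-4) + (11/48)·27 = 61/12
Fair fee = E[payout] = 61/12

61/12 dollars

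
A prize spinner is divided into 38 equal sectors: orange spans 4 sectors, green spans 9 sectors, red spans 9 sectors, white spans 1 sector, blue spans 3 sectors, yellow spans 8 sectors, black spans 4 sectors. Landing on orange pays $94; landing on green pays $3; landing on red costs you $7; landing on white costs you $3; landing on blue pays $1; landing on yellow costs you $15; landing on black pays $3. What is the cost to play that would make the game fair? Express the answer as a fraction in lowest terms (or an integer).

E[payout] = (4/38)·94 + (9/38)·3 + (9/38)·(-7) + (1/38)·(-3) + (3/38)·1 + (8/38)·(-15) + (4/38)·3 = 116/19
Fair fee = E[payout] = 116/19

116/19 dollars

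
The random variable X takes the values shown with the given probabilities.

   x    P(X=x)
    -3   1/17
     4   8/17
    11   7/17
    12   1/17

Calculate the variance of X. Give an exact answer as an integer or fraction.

E[X] = (1/17)·(-3) + (8/17)·4 + (7/17)·11 + (1/17)·12 = 118/17
E[X²] = (1/17)·9 + (8/17)·16 + (7/17)·121 + (1/17)·144 = 1128/17
Var(X) = 1128/17 − (118/17)² = 5252/289

5252/289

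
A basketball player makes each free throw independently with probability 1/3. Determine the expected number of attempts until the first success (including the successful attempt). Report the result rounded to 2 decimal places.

For a geometric distribution, E[trials] = 1/p = 1/(1/3) = 3.
≈ 3.00

3.00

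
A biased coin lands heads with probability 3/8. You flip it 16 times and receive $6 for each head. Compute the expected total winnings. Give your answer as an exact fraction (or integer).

E[#heads] = 16·3/8 = 6 (linearity over flips).
E[winnings] = 6·6 = 36.

$36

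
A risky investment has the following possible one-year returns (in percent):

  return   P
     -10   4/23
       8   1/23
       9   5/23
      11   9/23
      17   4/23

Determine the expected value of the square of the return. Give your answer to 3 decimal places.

E[X²] = (4/23)·100 + (1/23)·64 + (5/23)·81 + (9/23)·121 + (4/23)·289
     = 3114/23 ≈ 135.391

135.391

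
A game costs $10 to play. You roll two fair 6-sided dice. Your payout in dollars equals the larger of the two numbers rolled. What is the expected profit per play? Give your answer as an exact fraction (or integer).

Distribution of the larger of the two numbers rolled: 1 w.p. 1/36, 2 w.p. 1/12, 3 w.p. 5/36, 4 w.p. 7/36, 5 w.p. 1/4, 6 w.p. 11/36
E[payout] = (1/36)·1 + (1/12)·2 + (5/36)·3 + (7/36)·4 + (1/4)·5 + (11/36)·6 = 161/36
Expected profit = 161/36 − 10 = -199/36

-199/36 dollars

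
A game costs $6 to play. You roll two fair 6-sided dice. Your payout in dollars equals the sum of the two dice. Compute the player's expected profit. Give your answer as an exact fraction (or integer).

Distribution of the sum of the two dice: 2 w.p. 1/36, 3 w.p. 1/18, 4 w.p. 1/12, 5 w.p. 1/9, 6 w.p. 5/36, 7 w.p. 1/6, …
E[payout] = (1/36)·2 + (1/18)·3 + (1/12)·4 + (1/9)·5 + (5/36)·6 + (1/6)·7 + (5/36)·8 + (1/9)·9 + (1/12)·10 + (1/18)·11 + (1/36)·12 = 7
Expected profit = 7 − 6 = 1

$1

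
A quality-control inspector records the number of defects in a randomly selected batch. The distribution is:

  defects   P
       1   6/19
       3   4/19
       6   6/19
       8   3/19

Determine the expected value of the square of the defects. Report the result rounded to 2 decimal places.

23.68

E[X²] = (6/19)·1 + (4/19)·9 + (6/19)·36 + (3/19)·64
     = 450/19 ≈ 23.68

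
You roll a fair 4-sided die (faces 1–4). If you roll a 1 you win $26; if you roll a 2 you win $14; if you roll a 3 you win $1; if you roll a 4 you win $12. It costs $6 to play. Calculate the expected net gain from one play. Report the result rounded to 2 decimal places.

$7.25

E[payout] = (1/4)·1 + (1/4)·12 + (1/4)·14 + (1/4)·26 = 53/4
Expected profit = 53/4 − 6 = 29/4 ≈ $7.25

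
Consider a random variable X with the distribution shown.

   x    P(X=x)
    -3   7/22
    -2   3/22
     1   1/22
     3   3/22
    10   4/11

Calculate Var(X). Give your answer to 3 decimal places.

E[X] = (7/22)·(-3) + (3/22)·(-2) + (1/22)·1 + (3/22)·3 + (4/11)·10 = 63/22
E[X²] = (7/22)·9 + (3/22)·4 + (1/22)·1 + (3/22)·9 + (4/11)·100 = 903/22
Var(X) = 903/22 − (63/22)² = 15897/484 ≈ 32.845

32.845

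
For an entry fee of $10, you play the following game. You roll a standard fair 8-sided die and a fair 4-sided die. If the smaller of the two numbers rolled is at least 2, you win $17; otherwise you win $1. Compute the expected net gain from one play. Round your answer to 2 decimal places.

$1.50

E[payout] = (11/32)·1 + (21/32)·17 = 23/2
Expected profit = 23/2 − 10 = 3/2 ≈ $1.50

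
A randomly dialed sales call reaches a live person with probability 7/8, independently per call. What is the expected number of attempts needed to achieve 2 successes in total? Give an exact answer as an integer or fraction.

By linearity (sum of 2 independent geometric waits), E[trials] = 2/p = 2/(7/8) = 16/7.

16/7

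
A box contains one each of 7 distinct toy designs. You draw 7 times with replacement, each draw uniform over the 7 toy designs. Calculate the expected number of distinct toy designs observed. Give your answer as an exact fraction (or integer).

Let Xⱼ=1 if type j appears at least once. P(Xⱼ=1) = 1 − ((7−1)/7)^7 = 543607/823543.
E[#distinct] = 7·543607/823543 = 543607/117649.

543607/117649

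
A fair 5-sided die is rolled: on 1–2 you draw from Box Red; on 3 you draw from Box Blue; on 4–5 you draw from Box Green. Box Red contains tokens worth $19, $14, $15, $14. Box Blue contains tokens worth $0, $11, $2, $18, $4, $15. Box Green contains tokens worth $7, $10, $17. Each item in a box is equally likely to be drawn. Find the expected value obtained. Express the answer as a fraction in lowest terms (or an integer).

E[X | Box Red] = (19 + 14 + 15 + 14)/4 = 31/2
E[X | Box Blue] = (0 + 11 + 2 + 18 + 4 + 15)/6 = 25/3
E[X | Box Green] = (7 + 10 + 17)/3 = 34/3
E[X] = (2/5)·31/2 + (1/5)·25/3 + (2/5)·34/3 = 62/5

62/5 dollars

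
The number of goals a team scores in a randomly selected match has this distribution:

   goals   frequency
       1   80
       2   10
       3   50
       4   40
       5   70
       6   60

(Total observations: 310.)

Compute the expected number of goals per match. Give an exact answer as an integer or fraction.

Total = 310, so P(goals=1) = 80/310, etc.
E[X] = (8/31)·1 + (1/31)·2 + (5/31)·3 + (4/31)·4 + (7/31)·5 + (6/31)·6
     = 112/31

112/31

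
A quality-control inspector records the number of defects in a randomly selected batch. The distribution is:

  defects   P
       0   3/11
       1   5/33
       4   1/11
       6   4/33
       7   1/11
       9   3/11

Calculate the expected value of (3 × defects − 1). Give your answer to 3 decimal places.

12.000

E[3x-1] = (3/11)·(-1) + (5/33)·2 + (1/11)·11 + (4/33)·17 + (1/11)·20 + (3/11)·26
     = 12 ≈ 12.000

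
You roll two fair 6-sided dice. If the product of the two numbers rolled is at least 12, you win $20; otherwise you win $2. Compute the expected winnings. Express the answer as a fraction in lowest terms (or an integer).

E[payout] = (19/36)·2 + (17/36)·20 = 21/2

21/2 dollars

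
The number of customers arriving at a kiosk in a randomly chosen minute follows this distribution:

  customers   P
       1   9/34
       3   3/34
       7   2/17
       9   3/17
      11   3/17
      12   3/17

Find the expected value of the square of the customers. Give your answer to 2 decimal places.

E[X²] = (9/34)·1 + (3/34)·9 + (2/17)·49 + (3/17)·81 + (3/17)·121 + (3/17)·144
     = 1154/17 ≈ 67.88

67.88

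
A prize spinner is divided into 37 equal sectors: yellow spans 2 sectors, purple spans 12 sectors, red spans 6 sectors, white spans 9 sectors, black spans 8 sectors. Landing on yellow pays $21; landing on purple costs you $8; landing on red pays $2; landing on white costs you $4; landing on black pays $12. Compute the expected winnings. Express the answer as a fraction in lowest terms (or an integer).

E[payout] = (2/37)·21 + (12/37)·(-8) + (6/37)·2 + (9/37)·(-4) + (8/37)·12 = 18/37

18/37 dollars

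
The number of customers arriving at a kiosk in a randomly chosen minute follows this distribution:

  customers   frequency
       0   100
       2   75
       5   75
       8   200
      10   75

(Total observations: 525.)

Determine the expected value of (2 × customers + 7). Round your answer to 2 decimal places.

17.95

Total = 525, so P(customers=0) = 100/525, etc.
E[2x+7] = (4/21)·7 + (1/7)·11 + (1/7)·17 + (8/21)·23 + (1/7)·27
     = 377/21 ≈ 17.95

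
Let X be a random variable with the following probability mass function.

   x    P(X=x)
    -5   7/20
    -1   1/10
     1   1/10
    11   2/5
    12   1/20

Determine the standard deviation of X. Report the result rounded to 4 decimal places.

7.3476

E[X] = 13/4, E[X²] = 1291/20
Var(X) = E[X²] − (E[X])² = 1291/20 − 169/16 = 4319/80
SD(X) = √(4319/80) ≈ 7.3476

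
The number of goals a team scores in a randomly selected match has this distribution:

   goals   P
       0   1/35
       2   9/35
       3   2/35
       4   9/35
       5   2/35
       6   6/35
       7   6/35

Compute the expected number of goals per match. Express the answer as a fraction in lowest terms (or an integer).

148/35

E[X] = (1/35)·0 + (9/35)·2 + (2/35)·3 + (9/35)·4 + (2/35)·5 + (6/35)·6 + (6/35)·7
     = 148/35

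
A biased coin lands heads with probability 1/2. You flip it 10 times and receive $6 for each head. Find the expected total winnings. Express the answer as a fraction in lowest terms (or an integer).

E[#heads] = 10·1/2 = 5 (linearity over flips).
E[winnings] = 6·5 = 30.

$30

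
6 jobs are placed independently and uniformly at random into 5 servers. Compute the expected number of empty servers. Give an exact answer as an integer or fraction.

Let Xⱼ=1 if server j is empty. P(Xⱼ=1) = ((5-1)/5)^6 = 4096/15625.
By linearity, E[#empty] = 5·4096/15625 = 4096/3125.

4096/3125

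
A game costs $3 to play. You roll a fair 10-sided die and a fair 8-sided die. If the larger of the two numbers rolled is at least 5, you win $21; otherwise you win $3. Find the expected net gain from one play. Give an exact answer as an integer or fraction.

72/5 dollars

E[payout] = (1/5)·3 + (4/5)·21 = 87/5
Expected profit = 87/5 − 3 = 72/5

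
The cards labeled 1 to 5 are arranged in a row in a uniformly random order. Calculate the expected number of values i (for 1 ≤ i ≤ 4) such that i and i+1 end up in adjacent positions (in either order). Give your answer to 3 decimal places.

1.600

For each i ∈ {1,…,4}, let Xᵢ = 1 if i and i+1 are adjacent. P(Xᵢ=1) = 2·(5−1)!/5! = 2/5.
By linearity, E[ΣXᵢ] = (4)·(2/5) = 8/5.
≈ 1.600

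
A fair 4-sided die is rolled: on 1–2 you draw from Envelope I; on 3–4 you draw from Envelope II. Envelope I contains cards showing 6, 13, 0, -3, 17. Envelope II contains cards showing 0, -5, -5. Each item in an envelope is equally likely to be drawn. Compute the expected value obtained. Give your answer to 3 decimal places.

E[X | Envelope I] = (6 + 13 + 0 − 3 + 17)/5 = 33/5
E[X | Envelope II] = (0 − 5 − 5)/3 = -10/3
E[X] = (1/2)·33/5 + (1/2)·(-10/3) = 49/30 ≈ 1.633

1.633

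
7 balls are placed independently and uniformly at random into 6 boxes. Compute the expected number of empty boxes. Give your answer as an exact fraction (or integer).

78125/46656

Let Xⱼ=1 if box j is empty. P(Xⱼ=1) = ((6-1)/6)^7 = 78125/279936.
By linearity, E[#empty] = 6·78125/279936 = 78125/46656.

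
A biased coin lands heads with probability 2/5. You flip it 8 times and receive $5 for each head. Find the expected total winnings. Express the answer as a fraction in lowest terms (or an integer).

E[#heads] = 8·2/5 = 16/5 (linearity over flips).
E[winnings] = 5·16/5 = 16.

$16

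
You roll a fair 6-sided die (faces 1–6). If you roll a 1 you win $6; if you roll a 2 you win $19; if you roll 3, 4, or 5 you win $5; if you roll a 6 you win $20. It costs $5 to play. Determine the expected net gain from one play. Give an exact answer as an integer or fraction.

$5

E[payout] = (1/2)·5 + (1/6)·6 + (1/6)·19 + (1/6)·20 = 10
Expected profit = 10 − 5 = 5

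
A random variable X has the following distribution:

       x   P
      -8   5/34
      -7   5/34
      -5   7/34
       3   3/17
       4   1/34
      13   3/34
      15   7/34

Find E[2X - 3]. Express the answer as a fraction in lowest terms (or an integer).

E[2x-3] = (5/34)·(-19) + (5/34)·(-17) + (7/34)·(-13) + (3/17)·3 + (1/34)·5 + (3/34)·23 + (7/34)·27
     = 5/17

5/17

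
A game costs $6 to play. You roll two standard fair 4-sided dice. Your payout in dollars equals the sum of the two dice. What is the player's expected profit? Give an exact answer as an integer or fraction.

-$1

Distribution of the sum of the two dice: 2 w.p. 1/16, 3 w.p. 1/8, 4 w.p. 3/16, 5 w.p. 1/4, 6 w.p. 3/16, 7 w.p. 1/8, …
E[payout] = (1/16)·2 + (1/8)·3 + (3/16)·4 + (1/4)·5 + (3/16)·6 + (1/8)·7 + (1/16)·8 = 5
Expected profit = 5 − 6 = -1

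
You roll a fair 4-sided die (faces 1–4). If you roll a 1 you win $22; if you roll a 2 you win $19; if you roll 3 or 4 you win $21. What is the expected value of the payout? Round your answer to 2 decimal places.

$20.75

E[payout] = (1/4)·19 + (1/2)·21 + (1/4)·22 = 83/4
≈ $20.75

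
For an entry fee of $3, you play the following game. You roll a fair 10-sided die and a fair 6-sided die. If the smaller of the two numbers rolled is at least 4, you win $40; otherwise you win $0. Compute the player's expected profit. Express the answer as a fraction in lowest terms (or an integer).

E[payout] = (13/20)·0 + (7/20)·40 = 14
Expected profit = 14 − 3 = 11

$11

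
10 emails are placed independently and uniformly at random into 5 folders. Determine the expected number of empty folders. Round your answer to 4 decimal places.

Let Xⱼ=1 if folder j is empty. P(Xⱼ=1) = ((5-1)/5)^10 = 1048576/9765625.
By linearity, E[#empty] = 5·1048576/9765625 = 1048576/1953125.
≈ 0.5369

0.5369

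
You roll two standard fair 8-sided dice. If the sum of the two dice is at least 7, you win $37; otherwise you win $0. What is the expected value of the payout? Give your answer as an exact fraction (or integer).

E[payout] = (15/64)·0 + (49/64)·37 = 1813/64

1813/64 dollars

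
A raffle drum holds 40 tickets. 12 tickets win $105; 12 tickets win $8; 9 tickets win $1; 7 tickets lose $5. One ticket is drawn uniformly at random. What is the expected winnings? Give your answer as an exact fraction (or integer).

133/4 dollars

E[payout] = (12/40)·105 + (12/40)·8 + (9/40)·1 + (7/40)·(-5) = 133/4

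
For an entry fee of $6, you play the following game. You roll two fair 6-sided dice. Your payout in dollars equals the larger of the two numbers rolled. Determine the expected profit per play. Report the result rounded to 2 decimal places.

Distribution of the larger of the two numbers rolled: 1 w.p. 1/36, 2 w.p. 1/12, 3 w.p. 5/36, 4 w.p. 7/36, 5 w.p. 1/4, 6 w.p. 11/36
E[payout] = (1/36)·1 + (1/12)·2 + (5/36)·3 + (7/36)·4 + (1/4)·5 + (11/36)·6 = 161/36
Expected profit = 161/36 − 6 = -55/36 ≈ -$1.53

-$1.53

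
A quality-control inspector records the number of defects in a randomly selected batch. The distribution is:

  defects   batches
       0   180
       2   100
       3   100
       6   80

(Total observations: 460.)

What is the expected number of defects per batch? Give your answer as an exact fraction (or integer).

Total = 460, so P(defects=0) = 180/460, etc.
E[X] = (9/23)·0 + (5/23)·2 + (5/23)·3 + (4/23)·6
     = 49/23

49/23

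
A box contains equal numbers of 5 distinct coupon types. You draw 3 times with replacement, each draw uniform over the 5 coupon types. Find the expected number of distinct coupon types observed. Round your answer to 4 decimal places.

Let Xⱼ=1 if type j appears at least once. P(Xⱼ=1) = 1 − ((5−1)/5)^3 = 61/125.
E[#distinct] = 5·61/125 = 61/25.
≈ 2.4400

2.4400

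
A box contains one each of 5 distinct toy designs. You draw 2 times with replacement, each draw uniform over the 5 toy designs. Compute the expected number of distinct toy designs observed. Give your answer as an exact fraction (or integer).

9/5

Let Xⱼ=1 if type j appears at least once. P(Xⱼ=1) = 1 − ((5−1)/5)^2 = 9/25.
E[#distinct] = 5·9/25 = 9/5.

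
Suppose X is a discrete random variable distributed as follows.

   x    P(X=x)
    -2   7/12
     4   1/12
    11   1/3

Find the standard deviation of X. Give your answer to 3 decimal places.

E[X] = 17/6, E[X²] = 44
Var(X) = E[X²] − (E[X])² = 44 − 289/36 = 1295/36
SD(X) = √(1295/36) ≈ 5.998

5.998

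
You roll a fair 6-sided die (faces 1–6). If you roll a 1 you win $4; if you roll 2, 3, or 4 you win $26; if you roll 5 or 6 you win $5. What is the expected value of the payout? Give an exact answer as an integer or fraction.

46/3 dollars

E[payout] = (1/6)·4 + (1/3)·5 + (1/2)·26 = 46/3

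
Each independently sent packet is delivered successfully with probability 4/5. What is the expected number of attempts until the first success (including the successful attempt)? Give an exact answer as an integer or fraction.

5/4

For a geometric distribution, E[trials] = 1/p = 1/(4/5) = 5/4.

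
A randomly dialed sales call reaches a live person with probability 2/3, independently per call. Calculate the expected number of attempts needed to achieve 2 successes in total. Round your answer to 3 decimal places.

3.000

By linearity (sum of 2 independent geometric waits), E[trials] = 2/p = 2/(2/3) = 3.
≈ 3.000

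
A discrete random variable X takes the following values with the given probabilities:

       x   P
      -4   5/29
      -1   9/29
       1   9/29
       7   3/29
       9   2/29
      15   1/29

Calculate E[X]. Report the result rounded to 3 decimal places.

1.172

E[X] = (5/29)·(-4) + (9/29)·(-1) + (9/29)·1 + (3/29)·7 + (2/29)·9 + (1/29)·15
     = 34/29 ≈ 1.172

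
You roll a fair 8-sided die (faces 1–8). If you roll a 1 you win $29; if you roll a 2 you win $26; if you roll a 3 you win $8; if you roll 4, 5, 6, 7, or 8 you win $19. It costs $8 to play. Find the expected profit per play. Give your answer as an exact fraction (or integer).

E[payout] = (1/8)·8 + (5/8)·19 + (1/8)·26 + (1/8)·29 = 79/4
Expected profit = 79/4 − 8 = 47/4

47/4 dollars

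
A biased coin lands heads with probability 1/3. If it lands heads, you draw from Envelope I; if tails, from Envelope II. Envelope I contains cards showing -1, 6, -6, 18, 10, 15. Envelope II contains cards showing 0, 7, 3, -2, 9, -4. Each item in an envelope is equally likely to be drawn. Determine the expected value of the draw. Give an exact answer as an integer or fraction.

34/9

E[X | Envelope I] = (-1 + 6 − 6 + 18 + 10 + 15)/6 = 7
E[X | Envelope II] = (0 + 7 + 3 − 2 + 9 − 4)/6 = 13/6
E[X] = (1/3)·7 + (2/3)·13/6 = 34/9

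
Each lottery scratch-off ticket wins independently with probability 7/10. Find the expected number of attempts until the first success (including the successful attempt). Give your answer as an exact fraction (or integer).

For a geometric distribution, E[trials] = 1/p = 1/(7/10) = 10/7.

10/7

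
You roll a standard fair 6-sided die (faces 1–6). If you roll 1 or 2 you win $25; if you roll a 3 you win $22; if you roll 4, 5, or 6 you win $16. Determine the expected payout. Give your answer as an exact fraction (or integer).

E[payout] = (1/2)·16 + (1/6)·22 + (1/3)·25 = 20

$20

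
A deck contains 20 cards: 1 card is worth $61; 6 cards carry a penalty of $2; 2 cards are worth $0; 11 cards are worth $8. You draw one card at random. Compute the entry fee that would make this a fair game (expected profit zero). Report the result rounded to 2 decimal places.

E[payout] = (1/20)·61 + (6/20)·(-2) + (2/20)·0 + (11/20)·8 = 137/20
Fair fee = E[payout] = 137/20 ≈ $6.85

$6.85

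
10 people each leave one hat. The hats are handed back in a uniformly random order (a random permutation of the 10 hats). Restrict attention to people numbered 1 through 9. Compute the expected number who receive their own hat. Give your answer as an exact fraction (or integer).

9/10

Let Xᵢ = 1 if person i gets their own hat. For each i, P(Xᵢ=1) = 1/10.
By linearity of expectation, E[X₁+…+X_9] = 9·(1/10) = 9/10.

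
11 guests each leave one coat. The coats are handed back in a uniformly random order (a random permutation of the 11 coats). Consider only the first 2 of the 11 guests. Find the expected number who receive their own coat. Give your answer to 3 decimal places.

0.182

Let Xᵢ = 1 if person i gets their own coat. For each i, P(Xᵢ=1) = 1/11.
By linearity of expectation, E[X₁+…+X_2] = 2·(1/11) = 2/11.
≈ 0.182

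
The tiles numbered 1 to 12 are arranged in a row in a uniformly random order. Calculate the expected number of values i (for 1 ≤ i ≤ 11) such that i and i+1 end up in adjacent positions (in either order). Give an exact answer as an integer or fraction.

11/6

For each i ∈ {1,…,11}, let Xᵢ = 1 if i and i+1 are adjacent. P(Xᵢ=1) = 2·(12−1)!/12! = 2/12.
By linearity, E[ΣXᵢ] = (11)·(2/12) = 11/6.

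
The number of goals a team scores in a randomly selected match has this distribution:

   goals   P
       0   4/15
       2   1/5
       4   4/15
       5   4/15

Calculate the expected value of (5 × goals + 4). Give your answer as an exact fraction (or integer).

E[5x+4] = (4/15)·4 + (1/5)·14 + (4/15)·24 + (4/15)·29
     = 18

18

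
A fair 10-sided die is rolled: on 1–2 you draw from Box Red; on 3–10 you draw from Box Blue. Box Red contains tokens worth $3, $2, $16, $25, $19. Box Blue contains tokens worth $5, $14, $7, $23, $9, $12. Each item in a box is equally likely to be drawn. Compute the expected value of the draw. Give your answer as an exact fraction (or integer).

E[X | Box Red] = (3 + 2 + 16 + 25 + 19)/5 = 13
E[X | Box Blue] = (5 + 14 + 7 + 23 + 9 + 12)/6 = 35/3
E[X] = (1/5)·13 + (4/5)·35/3 = 179/15

179/15 dollars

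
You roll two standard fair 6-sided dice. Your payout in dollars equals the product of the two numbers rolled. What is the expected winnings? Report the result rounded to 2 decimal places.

$12.25

Distribution of the product of the two numbers rolled: 1 w.p. 1/36, 2 w.p. 1/18, 3 w.p. 1/18, 4 w.p. 1/12, 5 w.p. 1/18, 6 w.p. 1/9, …
E[payout] = (1/36)·1 + (1/18)·2 + (1/18)·3 + (1/12)·4 + (1/18)·5 + (1/9)·6 + (1/18)·8 + (1/36)·9 + (1/18)·10 + (1/9)·12 + (1/18)·15 + (1/36)·16 + (1/18)·18 + (1/18)·20 + (1/18)·24 + (1/36)·25 + (1/18)·30 + (1/36)·36 = 49/4
≈ $12.25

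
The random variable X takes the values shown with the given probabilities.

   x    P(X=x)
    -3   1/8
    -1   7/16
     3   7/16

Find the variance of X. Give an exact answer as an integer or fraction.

21/4

E[X] = (1/8)·(-3) + (7/16)·(-1) + (7/16)·3 = 1/2
E[X²] = (1/8)·9 + (7/16)·1 + (7/16)·9 = 11/2
Var(X) = 11/2 − (1/2)² = 21/4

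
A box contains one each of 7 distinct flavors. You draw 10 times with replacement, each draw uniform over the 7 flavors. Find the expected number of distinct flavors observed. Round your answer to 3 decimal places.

Let Xⱼ=1 if type j appears at least once. P(Xⱼ=1) = 1 − ((7−1)/7)^10 = 222009073/282475249.
E[#distinct] = 7·222009073/282475249 = 222009073/40353607.
≈ 5.502

5.502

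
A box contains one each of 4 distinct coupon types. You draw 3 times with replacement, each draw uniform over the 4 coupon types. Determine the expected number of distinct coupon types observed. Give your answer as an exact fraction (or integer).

37/16

Let Xⱼ=1 if type j appears at least once. P(Xⱼ=1) = 1 − ((4−1)/4)^3 = 37/64.
E[#distinct] = 4·37/64 = 37/16.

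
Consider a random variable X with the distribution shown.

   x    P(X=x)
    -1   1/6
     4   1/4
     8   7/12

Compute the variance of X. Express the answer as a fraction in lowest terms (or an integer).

45/4

E[X] = (1/6)·(-1) + (1/4)·4 + (7/12)·8 = 11/2
E[X²] = (1/6)·1 + (1/4)·16 + (7/12)·64 = 83/2
Var(X) = 83/2 − (11/2)² = 45/4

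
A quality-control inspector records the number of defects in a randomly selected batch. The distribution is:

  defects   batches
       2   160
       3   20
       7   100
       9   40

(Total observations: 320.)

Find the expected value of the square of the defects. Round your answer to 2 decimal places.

28.00

Total = 320, so P(defects=2) = 160/320, etc.
E[X²] = (1/2)·4 + (1/16)·9 + (5/16)·49 + (1/8)·81
     = 28 ≈ 28.00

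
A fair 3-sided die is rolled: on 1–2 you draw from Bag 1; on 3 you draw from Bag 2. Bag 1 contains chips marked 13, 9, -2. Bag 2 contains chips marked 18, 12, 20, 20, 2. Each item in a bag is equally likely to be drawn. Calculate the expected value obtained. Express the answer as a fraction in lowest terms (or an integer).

E[X | Bag 1] = (13 + 9 − 2)/3 = 20/3
E[X | Bag 2] = (18 + 12 + 20 + 20 + 2)/5 = 72/5
E[X] = (2/3)·20/3 + (1/3)·72/5 = 416/45

416/45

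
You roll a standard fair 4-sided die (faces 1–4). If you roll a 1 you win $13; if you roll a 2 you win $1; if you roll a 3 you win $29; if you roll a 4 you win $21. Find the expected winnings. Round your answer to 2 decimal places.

$16.00

E[payout] = (1/4)·1 + (1/4)·13 + (1/4)·21 + (1/4)·29 = 16
≈ $16.00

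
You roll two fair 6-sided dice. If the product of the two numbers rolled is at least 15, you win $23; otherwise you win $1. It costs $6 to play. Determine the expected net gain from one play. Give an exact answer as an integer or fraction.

53/18 dollars

E[payout] = (23/36)·1 + (13/36)·23 = 161/18
Expected profit = 161/18 − 6 = 53/18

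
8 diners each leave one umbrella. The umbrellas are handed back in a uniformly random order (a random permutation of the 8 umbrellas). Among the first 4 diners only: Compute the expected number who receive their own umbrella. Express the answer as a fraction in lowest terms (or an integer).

Let Xᵢ = 1 if person i gets their own umbrella. For each i, P(Xᵢ=1) = 1/8.
By linearity of expectation, E[X₁+…+X_4] = 4·(1/8) = 1/2.

1/2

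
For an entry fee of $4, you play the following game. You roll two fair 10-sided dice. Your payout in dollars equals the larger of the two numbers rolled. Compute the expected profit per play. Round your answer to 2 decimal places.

$3.15

Distribution of the larger of the two numbers rolled: 1 w.p. 1/100, 2 w.p. 3/100, 3 w.p. 1/20, 4 w.p. 7/100, 5 w.p. 9/100, 6 w.p. 11/100, …
E[payout] = (1/100)·1 + (3/100)·2 + (1/20)·3 + (7/100)·4 + (9/100)·5 + (11/100)·6 + (13/100)·7 + (3/20)·8 + (17/100)·9 + (19/100)·10 = 143/20
Expected profit = 143/20 − 4 = 63/20 ≈ $3.15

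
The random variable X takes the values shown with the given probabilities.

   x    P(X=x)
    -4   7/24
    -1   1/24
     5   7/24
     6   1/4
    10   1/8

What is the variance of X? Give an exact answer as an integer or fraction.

49/2

E[X] = (7/24)·(-4) + (1/24)·(-1) + (7/24)·5 + (1/4)·6 + (1/8)·10 = 3
E[X²] = (7/24)·16 + (1/24)·1 + (7/24)·25 + (1/4)·36 + (1/8)·100 = 67/2
Var(X) = 67/2 − (3)² = 49/2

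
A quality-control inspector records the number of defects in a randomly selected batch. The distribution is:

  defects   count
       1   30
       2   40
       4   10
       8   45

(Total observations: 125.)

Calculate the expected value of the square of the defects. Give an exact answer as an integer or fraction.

Total = 125, so P(defects=1) = 30/125, etc.
E[X²] = (6/25)·1 + (8/25)·4 + (2/25)·16 + (9/25)·64
     = 646/25

646/25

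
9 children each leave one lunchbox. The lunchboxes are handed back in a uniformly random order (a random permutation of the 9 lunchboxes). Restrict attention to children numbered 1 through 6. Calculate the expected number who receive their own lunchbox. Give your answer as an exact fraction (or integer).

Let Xᵢ = 1 if person i gets their own lunchbox. For each i, P(Xᵢ=1) = 1/9.
By linearity of expectation, E[X₁+…+X_6] = 6·(1/9) = 2/3.

2/3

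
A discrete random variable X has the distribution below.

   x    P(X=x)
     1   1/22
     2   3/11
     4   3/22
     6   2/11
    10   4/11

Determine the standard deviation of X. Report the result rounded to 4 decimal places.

3.4417

E[X] = 129/22, E[X²] = 1017/22
Var(X) = E[X²] − (E[X])² = 1017/22 − 16641/484 = 5733/484
SD(X) = √(5733/484) ≈ 3.4417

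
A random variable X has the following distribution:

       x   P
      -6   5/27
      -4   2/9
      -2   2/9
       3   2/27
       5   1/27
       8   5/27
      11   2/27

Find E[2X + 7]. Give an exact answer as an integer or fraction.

E[2x+7] = (5/27)·(-5) + (2/9)·(-1) + (2/9)·3 + (2/27)·13 + (1/27)·17 + (5/27)·23 + (2/27)·29
     = 203/27

203/27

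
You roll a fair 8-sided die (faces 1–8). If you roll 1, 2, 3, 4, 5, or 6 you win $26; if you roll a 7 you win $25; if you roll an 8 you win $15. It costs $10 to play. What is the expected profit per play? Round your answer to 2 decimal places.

$14.50

E[payout] = (1/8)·15 + (1/8)·25 + (3/4)·26 = 49/2
Expected profit = 49/2 − 10 = 29/2 ≈ $14.50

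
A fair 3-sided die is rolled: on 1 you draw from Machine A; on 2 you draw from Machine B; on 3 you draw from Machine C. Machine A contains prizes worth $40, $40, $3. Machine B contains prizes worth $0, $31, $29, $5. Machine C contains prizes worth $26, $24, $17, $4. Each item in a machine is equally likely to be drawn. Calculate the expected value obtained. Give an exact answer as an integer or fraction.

185/9 dollars

E[X | Machine A] = (40 + 40 + 3)/3 = 83/3
E[X | Machine B] = (0 + 31 + 29 + 5)/4 = 65/4
E[X | Machine C] = (26 + 24 + 17 + 4)/4 = 71/4
E[X] = (1/3)·83/3 + (1/3)·65/4 + (1/3)·71/4 = 185/9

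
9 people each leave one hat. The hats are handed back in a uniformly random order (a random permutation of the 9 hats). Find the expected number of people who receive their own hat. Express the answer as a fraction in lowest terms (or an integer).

1

Let Xᵢ = 1 if person i gets their own hat. For each i, P(Xᵢ=1) = 1/9.
By linearity of expectation, E[X₁+…+X_9] = 9·(1/9) = 1.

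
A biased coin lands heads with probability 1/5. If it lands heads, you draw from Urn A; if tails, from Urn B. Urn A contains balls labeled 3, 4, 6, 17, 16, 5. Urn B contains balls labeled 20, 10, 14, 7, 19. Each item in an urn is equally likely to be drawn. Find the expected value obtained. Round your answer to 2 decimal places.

E[X | Urn A] = (3 + 4 + 6 + 17 + 16 + 5)/6 = 17/2
E[X | Urn B] = (20 + 10 + 14 + 7 + 19)/5 = 14
E[X] = (1/5)·17/2 + (4/5)·14 = 129/10 ≈ 12.90

12.90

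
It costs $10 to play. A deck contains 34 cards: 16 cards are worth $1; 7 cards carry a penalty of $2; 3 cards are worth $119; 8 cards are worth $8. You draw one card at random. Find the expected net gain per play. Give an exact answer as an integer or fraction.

83/34 dollars

E[payout] = (16/34)·1 + (7/34)·(-2) + (3/34)·119 + (8/34)·8 = 423/34
Expected profit = 423/34 − 10 = 83/34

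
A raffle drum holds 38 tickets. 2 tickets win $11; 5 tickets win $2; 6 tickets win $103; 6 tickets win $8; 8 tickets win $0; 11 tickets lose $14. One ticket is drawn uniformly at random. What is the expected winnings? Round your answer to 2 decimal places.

E[payout] = (2/38)·11 + (5/38)·2 + (6/38)·103 + (6/38)·8 + (8/38)·0 + (11/38)·(-14) = 272/19
≈ $14.32

$14.32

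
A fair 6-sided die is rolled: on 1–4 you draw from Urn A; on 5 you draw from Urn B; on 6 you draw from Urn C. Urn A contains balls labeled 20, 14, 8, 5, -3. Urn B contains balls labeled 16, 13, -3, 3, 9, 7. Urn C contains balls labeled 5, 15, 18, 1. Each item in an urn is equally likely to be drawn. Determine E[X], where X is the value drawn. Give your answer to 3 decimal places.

8.742

E[X | Urn A] = (20 + 14 + 8 + 5 − 3)/5 = 44/5
E[X | Urn B] = (16 + 13 − 3 + 3 + 9 + 7)/6 = 15/2
E[X | Urn C] = (5 + 15 + 18 + 1)/4 = 39/4
E[X] = (2/3)·44/5 + (1/6)·15/2 + (1/6)·39/4 = 1049/120 ≈ 8.742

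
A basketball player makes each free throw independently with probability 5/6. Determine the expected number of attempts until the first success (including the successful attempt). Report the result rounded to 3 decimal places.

For a geometric distribution, E[trials] = 1/p = 1/(5/6) = 6/5.
≈ 1.200

1.200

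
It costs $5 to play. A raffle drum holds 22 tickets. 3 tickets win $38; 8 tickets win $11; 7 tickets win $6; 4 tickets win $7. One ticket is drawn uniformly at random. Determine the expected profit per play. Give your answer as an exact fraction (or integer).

E[payout] = (3/22)·38 + (8/22)·11 + (7/22)·6 + (4/22)·7 = 136/11
Expected profit = 136/11 − 5 = 81/11

81/11 dollars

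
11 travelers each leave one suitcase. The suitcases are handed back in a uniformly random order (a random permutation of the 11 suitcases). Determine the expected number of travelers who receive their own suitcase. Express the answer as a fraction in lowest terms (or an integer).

Let Xᵢ = 1 if person i gets their own suitcase. For each i, P(Xᵢ=1) = 1/11.
By linearity of expectation, E[X₁+…+X_11] = 11·(1/11) = 1.

1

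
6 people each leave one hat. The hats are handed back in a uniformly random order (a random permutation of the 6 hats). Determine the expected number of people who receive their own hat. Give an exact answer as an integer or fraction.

1

Let Xᵢ = 1 if person i gets their own hat. For each i, P(Xᵢ=1) = 1/6.
By linearity of expectation, E[X₁+…+X_6] = 6·(1/6) = 1.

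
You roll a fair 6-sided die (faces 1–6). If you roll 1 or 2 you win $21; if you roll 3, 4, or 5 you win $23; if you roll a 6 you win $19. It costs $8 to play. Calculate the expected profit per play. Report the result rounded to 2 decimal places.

E[payout] = (1/6)·19 + (1/3)·21 + (1/2)·23 = 65/3
Expected profit = 65/3 − 8 = 41/3 ≈ $13.67

$13.67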